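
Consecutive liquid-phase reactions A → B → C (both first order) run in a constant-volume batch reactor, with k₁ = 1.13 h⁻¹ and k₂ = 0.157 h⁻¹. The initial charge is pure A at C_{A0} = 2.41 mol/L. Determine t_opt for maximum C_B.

For first-order series the maximum of C_B occurs at t_opt = ln(k₂/k₁)/(k₂−k₁).
= ln(0.157/1.13)/(0.157−1.13) = ln(0.1389)/-0.9730 = -1.974/-0.9730 = 2.03 h.

2.03 h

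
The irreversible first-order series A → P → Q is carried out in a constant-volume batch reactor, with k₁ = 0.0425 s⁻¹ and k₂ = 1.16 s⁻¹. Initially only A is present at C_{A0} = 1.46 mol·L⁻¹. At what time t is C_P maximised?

2.96 s

Setting dC_P/dt = 0 gives t_opt = ln(k₂/k₁)/(k₂−k₁).
= ln(1.16/0.0425)/(1.16−0.0425) = ln(27.29)/1.117 = 3.307/1.117 = 2.96 s.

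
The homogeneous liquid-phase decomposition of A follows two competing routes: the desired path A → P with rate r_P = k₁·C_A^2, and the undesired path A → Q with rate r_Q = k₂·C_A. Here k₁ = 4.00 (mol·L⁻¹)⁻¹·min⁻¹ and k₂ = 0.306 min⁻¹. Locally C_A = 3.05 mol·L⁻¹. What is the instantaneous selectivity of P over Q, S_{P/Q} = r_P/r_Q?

39.9

S_{P/Q} = r_P/r_Q = (k₁·C_A^2)/(k₂·C_A) = (k₁/k₂)·C_A.
= (4.00×3.050^2) / (0.306×3.050) = 37.21/0.9333 = 39.9.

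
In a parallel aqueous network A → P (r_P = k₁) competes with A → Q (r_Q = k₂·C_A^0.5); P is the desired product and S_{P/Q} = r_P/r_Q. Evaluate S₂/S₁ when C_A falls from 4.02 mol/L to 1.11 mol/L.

S_{P/Q} = (k₁/k₂)·C_A^-0.5, so S₂/S₁ = (C_{A,2}/C_{A,1})^-0.5.
= (1.11/4.02)^(-0.5) = (0.2761)^(-0.5) = 1.90.

1.90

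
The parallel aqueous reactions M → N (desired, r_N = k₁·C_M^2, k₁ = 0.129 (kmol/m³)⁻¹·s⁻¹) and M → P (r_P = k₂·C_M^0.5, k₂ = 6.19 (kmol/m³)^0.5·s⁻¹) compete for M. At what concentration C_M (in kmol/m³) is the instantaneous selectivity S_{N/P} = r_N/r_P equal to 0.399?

7.16 kmol/m³

S_{N/P} = (k₁/k₂)·C_M^1.5 ⇒ C_M = (S·k₂/k₁)^(1/1.5).
= (0.399×6.19/0.129)^(0.6667) = (19.15)^(0.6667) = 7.16 kmol/m³.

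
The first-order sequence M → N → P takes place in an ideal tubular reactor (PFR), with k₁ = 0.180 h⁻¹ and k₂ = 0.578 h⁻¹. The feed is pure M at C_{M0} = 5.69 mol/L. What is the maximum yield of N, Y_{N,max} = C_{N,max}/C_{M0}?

For a first-order series the maximum intermediate yield is C_{N,max}/C_{M0} = (k₁/k₂)^[k₂/(k₂−k₁)].
= (0.180/0.578)^(0.578/(0.578−0.180)) = (0.3114)^(1.452) = 0.1837.

0.184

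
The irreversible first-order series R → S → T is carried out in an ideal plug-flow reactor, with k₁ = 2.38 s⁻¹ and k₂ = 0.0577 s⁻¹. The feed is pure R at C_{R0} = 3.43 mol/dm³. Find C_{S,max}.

3.13 mol/dm³

Evaluating C_S at τ_opt = ln(k₂/k₁)/(k₂−k₁) gives C_{S,max}/C_{R0} = (k₁/k₂)^[k₂/(k₂−k₁)].
= (2.38/0.0577)^(0.0577/(0.0577−2.38)) = (41.25)^(-0.02485) = 0.9117.
C_{S,max} = 0.9117×3.43 = 3.13 mol/dm³.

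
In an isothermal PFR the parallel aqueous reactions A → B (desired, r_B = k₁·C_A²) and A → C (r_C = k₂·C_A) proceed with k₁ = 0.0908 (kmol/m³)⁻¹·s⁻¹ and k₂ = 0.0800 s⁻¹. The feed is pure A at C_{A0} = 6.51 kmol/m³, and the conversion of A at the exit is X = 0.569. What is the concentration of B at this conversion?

C_A = C_{A0}(1−X) = 2.806 kmol/m³.
Along a PFR/batch, dC_C/dC_A = −r_C/(r_B+r_C) = −k₂/(k₂+k₁·C_A).
Integrating from C_{A0} to C_A: C_C = (0.0800/0.0908)·ln[(0.0800+0.0908·6.51)/(0.0800+0.0908·2.81)] = 0.8811·ln(0.6711/0.3348) = 0.6128 kmol/m³.
Then C_B = (C_{A0}−C_A) − C_C = 3.704 − 0.6128 = 3.091 kmol/m³.

3.09 kmol/m³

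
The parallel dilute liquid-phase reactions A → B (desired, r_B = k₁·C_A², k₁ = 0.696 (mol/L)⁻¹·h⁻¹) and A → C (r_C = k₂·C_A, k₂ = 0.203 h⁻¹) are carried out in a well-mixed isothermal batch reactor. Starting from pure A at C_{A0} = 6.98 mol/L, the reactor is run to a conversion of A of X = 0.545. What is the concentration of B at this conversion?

C_A = C_{A0}(1−X) = 3.176 mol/L.
Along a PFR/batch, dC_C/dC_A = −r_C/(r_B+r_C) = −k₂/(k₂+k₁·C_A).
Integrating from C_{A0} to C_A: C_C = (0.203/0.696)·ln[(0.203+0.696·6.98)/(0.203+0.696·3.18)] = 0.2917·ln(5.061/2.413) = 0.2160 mol/L.
Then C_B = (C_{A0}−C_A) − C_C = 3.804 − 0.2160 = 3.588 mol/L.

3.59 mol/L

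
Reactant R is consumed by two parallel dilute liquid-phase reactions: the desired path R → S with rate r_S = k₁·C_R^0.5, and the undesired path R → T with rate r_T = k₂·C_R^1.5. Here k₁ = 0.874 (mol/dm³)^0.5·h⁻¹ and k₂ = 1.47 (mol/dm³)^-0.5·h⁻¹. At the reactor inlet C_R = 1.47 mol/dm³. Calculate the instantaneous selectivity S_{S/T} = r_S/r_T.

0.404

S_{S/T} = r_S/r_T = (k₁·C_R^0.5)/(k₂·C_R^1.5) = (k₁/k₂)·C_R⁻¹.
= (0.874×1.470^0.5) / (1.47×1.470^1.5) = 1.060/2.620 = 0.404.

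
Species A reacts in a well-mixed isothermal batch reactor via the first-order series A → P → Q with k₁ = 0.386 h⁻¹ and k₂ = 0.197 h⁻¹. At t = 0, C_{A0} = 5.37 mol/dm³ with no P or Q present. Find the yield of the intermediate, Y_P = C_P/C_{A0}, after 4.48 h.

0.483

Solving the coupled first-order balances gives C_P(t) = [k₁/(k₂−k₁)]·C_{A0}·(e^(−k₁t) − e^(−k₂t)).
e^(−k₁t) = e^(−0.386×4.48) = e^(−1.729) = 0.1774; e^(−k₂t) = e^(−0.8826) = 0.4137.
C_P = 0.386×5.37/(0.197−0.386) × (0.1774−0.4137) = (-10.97)×(-0.2363) = 2.592 mol/dm³.
Y_P = C_P/C_{A0} = 2.592/5.37 = 0.483.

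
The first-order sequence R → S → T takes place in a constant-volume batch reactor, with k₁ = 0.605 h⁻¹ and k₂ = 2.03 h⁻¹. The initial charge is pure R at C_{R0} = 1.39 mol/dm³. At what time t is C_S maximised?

0.850 h

The intermediate peaks when r₁ = r₂, i.e. k₁e^(−k₁t) = k₂e^(−k₂t), giving t_opt = ln(k₂/k₁)/(k₂−k₁).
= ln(2.03/0.605)/(2.03−0.605) = ln(3.355)/1.425 = 1.211/1.425 = 0.850 h.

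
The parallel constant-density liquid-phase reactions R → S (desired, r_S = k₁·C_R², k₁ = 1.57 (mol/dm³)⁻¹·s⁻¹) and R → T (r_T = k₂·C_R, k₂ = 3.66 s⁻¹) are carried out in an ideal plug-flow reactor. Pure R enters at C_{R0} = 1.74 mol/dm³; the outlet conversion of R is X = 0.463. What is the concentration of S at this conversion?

0.292 mol/dm³

C_R = C_{R0}(1−X) = 0.9344 mol/dm³.
Along a PFR/batch, dC_T/dC_R = −r_T/(r_S+r_T) = −k₂/(k₂+k₁·C_R).
Integrating from C_{R0} to C_R: C_T = (3.66/1.57)·ln[(3.66+1.57·1.74)/(3.66+1.57·0.934)] = 2.331·ln(6.392/5.127) = 0.5140 mol/dm³.
Then C_S = (C_{R0}−C_R) − C_T = 0.8056 − 0.5140 = 0.2916 mol/dm³.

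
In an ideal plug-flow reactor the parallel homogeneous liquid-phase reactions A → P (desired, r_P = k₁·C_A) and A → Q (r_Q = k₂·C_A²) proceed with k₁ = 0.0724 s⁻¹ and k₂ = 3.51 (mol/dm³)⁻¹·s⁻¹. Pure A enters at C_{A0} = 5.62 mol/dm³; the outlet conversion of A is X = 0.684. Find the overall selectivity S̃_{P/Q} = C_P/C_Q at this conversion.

0.00618

C_A = C_{A0}(1−X) = 1.776 mol/dm³.
Along a PFR/batch, dC_P/dC_A = −r_P/(r_P+r_Q) = −k₁/(k₁+k₂·C_A).
Integrating from C_{A0} to C_A: C_P = (0.0724/3.51)·ln[(0.0724+3.51·5.62)/(0.0724+3.51·1.78)] = 0.02063·ln(19.80/6.306) = 0.02360 mol/dm³.
C_Q = (C_{A0}−C_A)−C_P = 3.820 mol/dm³; S̃_{P/Q} = 0.02360/3.820 = 0.00618.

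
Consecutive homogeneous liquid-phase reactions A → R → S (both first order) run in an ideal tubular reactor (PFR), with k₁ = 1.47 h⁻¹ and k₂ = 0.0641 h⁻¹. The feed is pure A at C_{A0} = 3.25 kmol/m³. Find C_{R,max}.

At the optimum, C_{R,max}/C_{A0} = (k₁/k₂)^[k₂/(k₂−k₁)].
= (1.47/0.0641)^(0.0641/(0.0641−1.47)) = (22.93)^(-0.04559) = 0.8669.
C_{R,max} = 0.8669×3.25 = 2.82 kmol/m³.

2.82 kmol/m³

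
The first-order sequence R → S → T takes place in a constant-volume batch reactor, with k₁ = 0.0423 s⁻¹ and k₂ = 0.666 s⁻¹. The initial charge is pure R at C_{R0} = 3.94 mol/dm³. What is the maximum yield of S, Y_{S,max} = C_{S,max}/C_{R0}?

For a first-order series the maximum intermediate yield is C_{S,max}/C_{R0} = (k₁/k₂)^[k₂/(k₂−k₁)].
= (0.0423/0.666)^(0.666/(0.666−0.0423)) = (0.06351)^(1.068) = 0.05268.

0.0527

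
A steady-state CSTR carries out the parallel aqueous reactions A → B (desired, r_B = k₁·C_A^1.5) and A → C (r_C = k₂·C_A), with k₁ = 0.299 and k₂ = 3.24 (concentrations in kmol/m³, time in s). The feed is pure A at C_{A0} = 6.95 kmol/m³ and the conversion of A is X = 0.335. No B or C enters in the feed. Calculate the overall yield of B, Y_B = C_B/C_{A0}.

Exit C_A = C_{A0}(1−X) = 6.95×0.665 = 4.622 kmol/m³.
Rates in a CSTR are evaluated at the outlet concentration: r_B = 0.299×4.622^1.5 = 2.971, r_C = 3.24×4.622 = 14.97.
Fraction of consumed A going to B: r_B/(r_B+r_C) = 0.1656.
C_B = 0.1656·C_{A0}·X = 0.1656×6.95×0.335 = 0.385 kmol/m³; Y_B = C_B/C_{A0} = 0.0555.

0.0555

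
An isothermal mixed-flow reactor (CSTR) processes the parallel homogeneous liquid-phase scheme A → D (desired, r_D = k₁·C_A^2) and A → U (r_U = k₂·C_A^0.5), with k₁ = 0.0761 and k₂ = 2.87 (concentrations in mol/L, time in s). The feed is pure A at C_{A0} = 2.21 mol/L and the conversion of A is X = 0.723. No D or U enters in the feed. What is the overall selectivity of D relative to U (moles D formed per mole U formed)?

Exit C_A = C_{A0}(1−X) = 2.21×0.277 = 0.6122 mol/L.
A CSTR operates uniformly at the exit composition, giving r_D = 0.02852 and r_U = 2.246 (each k·C_A^n at C_A = 0.6122).
Overall selectivity = C_D/C_U = r_Dτ/(r_Uτ) = r_D/r_U = 0.0127.

0.0127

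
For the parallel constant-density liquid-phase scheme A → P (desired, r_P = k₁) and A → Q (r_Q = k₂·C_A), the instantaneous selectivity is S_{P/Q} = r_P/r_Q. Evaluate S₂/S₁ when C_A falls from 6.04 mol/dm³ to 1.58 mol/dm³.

S_{P/Q} = (k₁/k₂)·C_A⁻¹, so S₂/S₁ = (C_{A,2}/C_{A,1})⁻¹.
= 6.04/1.58 = 3.82.

3.82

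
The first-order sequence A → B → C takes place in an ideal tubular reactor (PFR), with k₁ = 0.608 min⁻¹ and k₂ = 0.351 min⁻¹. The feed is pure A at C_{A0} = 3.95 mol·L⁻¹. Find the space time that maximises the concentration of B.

Setting dC_B/dτ = 0 gives τ_opt = ln(k₂/k₁)/(k₂−k₁).
= ln(0.351/0.608)/(0.351−0.608) = ln(0.5773)/-0.2570 = -0.5494/-0.2570 = 2.14 min.

2.14 min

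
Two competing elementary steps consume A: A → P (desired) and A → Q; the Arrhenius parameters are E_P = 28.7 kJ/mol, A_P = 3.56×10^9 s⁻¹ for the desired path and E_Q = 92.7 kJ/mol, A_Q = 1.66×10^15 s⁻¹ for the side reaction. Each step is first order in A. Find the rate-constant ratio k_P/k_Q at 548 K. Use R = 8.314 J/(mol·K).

2.70

Since both paths have the same order in A, the concentration cancels and S_{P/Q} = k_P/k_Q = (A_P/A_Q)·exp[(E_Q−E_P)/(RT)].
(E_Q−E_P)/(RT) = (92.7−28.7)×10³/(8.314×548) = 64000/4556 = 14.05.
k_P/k_Q = (3.56×10^9/1.66×10^15)·exp(14.05) = 2.145×10^-6 × 1.261×10^6 = 2.70.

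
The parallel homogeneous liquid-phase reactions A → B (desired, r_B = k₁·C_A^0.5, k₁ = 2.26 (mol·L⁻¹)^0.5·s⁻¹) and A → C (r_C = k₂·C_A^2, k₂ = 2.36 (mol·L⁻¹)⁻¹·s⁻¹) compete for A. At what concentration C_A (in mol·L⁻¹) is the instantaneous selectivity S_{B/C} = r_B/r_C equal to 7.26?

0.259 mol·L⁻¹

S_{B/C} = (k₁/k₂)·C_A^-1.5 ⇒ C_A = (S·k₂/k₁)^(1/(-1.5)).
= (7.26×2.36/2.26)^(-0.6667) = (7.581)^(-0.6667) = 0.259 mol·L⁻¹.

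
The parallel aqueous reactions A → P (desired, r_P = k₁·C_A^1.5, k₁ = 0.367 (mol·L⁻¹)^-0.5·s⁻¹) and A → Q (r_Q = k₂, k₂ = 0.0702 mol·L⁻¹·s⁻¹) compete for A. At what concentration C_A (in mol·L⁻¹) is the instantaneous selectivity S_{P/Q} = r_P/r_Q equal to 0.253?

S_{P/Q} = (k₁/k₂)·C_A^1.5 ⇒ C_A = (S·k₂/k₁)^(1/1.5).
= (0.253×0.0702/0.367)^(0.6667) = (0.04839)^(0.6667) = 0.133 mol·L⁻¹.

0.133 mol·L⁻¹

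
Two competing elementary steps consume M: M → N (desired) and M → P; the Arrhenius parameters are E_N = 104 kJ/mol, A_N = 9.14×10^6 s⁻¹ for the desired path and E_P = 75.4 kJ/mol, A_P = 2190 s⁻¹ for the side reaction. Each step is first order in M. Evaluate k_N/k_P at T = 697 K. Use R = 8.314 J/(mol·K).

30.0

k_N/k_P = (A_N/A_P)·exp[−(E_N−E_P)/(RT)] = (A_N/A_P)·exp[(E_P−E_N)/(RT)].
(E_P−E_N)/(RT) = (75.4−104)×10³/(8.314×697) = -28600/5795 = -4.935.
k_N/k_P = (9.14×10^6/2190)·exp(-4.935) = 4174 × 0.007188 = 30.0.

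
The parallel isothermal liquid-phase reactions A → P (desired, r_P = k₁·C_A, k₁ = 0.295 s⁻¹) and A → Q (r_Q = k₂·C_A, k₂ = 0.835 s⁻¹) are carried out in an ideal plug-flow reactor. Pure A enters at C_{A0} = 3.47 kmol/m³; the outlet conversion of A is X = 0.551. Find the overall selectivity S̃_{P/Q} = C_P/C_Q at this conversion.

0.353

C_A = C_{A0}(1−X) = 1.558 kmol/m³.
Both paths are first order in A, so the instantaneous fraction to P is constant: dC_P/d(−C_A) = k₁/(k₁+k₂) = 0.2611.
C_P = 0.2611·(C_{A0}−C_A) = 0.2611×1.912 = 0.499 kmol/m³.
C_Q = (C_{A0}−C_A)−C_P = 1.413 kmol/m³; S̃_{P/Q} = 0.4991/1.413 = 0.353.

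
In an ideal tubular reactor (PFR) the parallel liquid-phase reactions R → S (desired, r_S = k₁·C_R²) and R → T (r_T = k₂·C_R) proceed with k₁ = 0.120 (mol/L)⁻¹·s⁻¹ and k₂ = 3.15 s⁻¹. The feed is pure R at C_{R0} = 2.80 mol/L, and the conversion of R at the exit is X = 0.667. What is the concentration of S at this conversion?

0.123 mol/L

C_R = C_{R0}(1−X) = 0.9324 mol/L.
Along a PFR/batch, dC_T/dC_R = −r_T/(r_S+r_T) = −k₂/(k₂+k₁·C_R).
Integrating from C_{R0} to C_R: C_T = (3.15/0.120)·ln[(3.15+0.120·2.80)/(3.15+0.120·0.932)] = 26.25·ln(3.486/3.262) = 1.744 mol/L.
Then C_S = (C_{R0}−C_R) − C_T = 1.868 − 1.744 = 0.1233 mol/L.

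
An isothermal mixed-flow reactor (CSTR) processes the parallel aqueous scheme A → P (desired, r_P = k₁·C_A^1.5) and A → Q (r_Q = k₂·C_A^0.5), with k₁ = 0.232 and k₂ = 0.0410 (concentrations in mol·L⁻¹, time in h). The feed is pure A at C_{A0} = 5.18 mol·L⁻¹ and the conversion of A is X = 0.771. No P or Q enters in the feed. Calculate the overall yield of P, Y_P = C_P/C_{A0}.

0.671

Exit C_A = C_{A0}(1−X) = 5.18×0.229 = 1.186 mol·L⁻¹.
In a CSTR the entire volume is at exit conditions, so r_P = 0.232×1.186^1.5 = 0.2997 and r_Q = 0.0410×1.186^0.5 = 0.04465.
Fraction of consumed A going to P: r_P/(r_P+r_Q) = 0.8703.
C_P = 0.8703·C_{A0}·X = 0.8703×5.18×0.771 = 3.48 mol·L⁻¹; Y_P = C_P/C_{A0} = 0.671.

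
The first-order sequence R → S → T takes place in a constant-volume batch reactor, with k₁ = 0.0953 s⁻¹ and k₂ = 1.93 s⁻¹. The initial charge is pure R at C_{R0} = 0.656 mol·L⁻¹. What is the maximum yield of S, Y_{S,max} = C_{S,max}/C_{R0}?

0.0422

Evaluating C_S at t_opt = ln(k₂/k₁)/(k₂−k₁) gives C_{S,max}/C_{R0} = (k₁/k₂)^[k₂/(k₂−k₁)].
= (0.0953/1.93)^(1.93/(1.93−0.0953)) = (0.04938)^(1.052) = 0.04224.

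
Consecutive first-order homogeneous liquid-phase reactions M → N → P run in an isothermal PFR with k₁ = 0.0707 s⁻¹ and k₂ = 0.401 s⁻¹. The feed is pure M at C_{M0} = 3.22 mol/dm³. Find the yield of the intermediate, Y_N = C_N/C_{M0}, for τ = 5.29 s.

For first-order series with pure M initially, C_N(τ) = k₁C_{M0}/(k₂−k₁)·(e^(−k₁τ) − e^(−k₂τ)).
e^(−k₁τ) = e^(−0.0707×5.29) = e^(−0.3740) = 0.6880; e^(−k₂τ) = e^(−2.121) = 0.1199.
C_N = 0.0707×3.22/(0.401−0.0707) × (0.6880−0.1199) = 0.6892×0.5681 = 0.3916 mol/dm³.
Y_N = C_N/C_{M0} = 0.3916/3.22 = 0.122.

0.122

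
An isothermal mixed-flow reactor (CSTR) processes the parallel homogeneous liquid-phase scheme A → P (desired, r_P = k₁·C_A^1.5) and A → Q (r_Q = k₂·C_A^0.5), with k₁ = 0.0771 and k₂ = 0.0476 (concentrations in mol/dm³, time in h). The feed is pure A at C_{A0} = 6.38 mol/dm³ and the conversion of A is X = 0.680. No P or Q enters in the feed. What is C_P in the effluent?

3.33 mol/dm³

Exit C_A = C_{A0}(1−X) = 6.38×0.320 = 2.042 mol/dm³.
In a CSTR the entire volume is at exit conditions, so r_P = 0.0771×2.042^1.5 = 0.2249 and r_Q = 0.0476×2.042^0.5 = 0.06801.
Fraction of consumed A going to P: r_P/(r_P+r_Q) = 0.7678.
C_P = 0.7678·C_{A0}·X = 0.7678×6.38×0.680 = 3.33 mol/dm³.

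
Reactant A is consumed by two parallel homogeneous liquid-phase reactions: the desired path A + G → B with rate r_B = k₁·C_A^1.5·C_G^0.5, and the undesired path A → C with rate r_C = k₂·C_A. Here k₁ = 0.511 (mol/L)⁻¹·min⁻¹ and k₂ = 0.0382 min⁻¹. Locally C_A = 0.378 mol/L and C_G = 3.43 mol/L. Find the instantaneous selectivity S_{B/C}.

S_{B/C} = r_B/r_C = (k₁·C_A^1.5·C_G^0.5)/(k₂·C_A) = (k₁/k₂)·C_A^0.5·C_G^0.5.
= (0.511×0.3780^1.5×3.430^0.5) / (0.0382×0.3780) = 0.2199/0.01444 = 15.2.
Since the desired path is higher order in A, keeping C_A high (PFR or concentrated feed) favours B.

15.2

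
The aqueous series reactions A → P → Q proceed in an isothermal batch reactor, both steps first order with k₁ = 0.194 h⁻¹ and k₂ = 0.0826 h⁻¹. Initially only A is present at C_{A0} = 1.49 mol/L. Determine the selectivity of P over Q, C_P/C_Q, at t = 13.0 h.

For first-order series with pure A initially, C_P(t) = k₁C_{A0}/(k₂−k₁)·(e^(−k₁t) − e^(−k₂t)).
e^(−k₁t) = e^(−0.194×13.0) = e^(−2.522) = 0.08030; e^(−k₂t) = e^(−1.074) = 0.3417.
C_P = 0.194×1.49/(0.0826−0.194) × (0.08030−0.3417) = (-2.595)×(-0.2614) = 0.6783 mol/L.
C_A = C_{A0}e^(−k₁t) = 0.1196 mol/L, so C_Q = C_{A0}−C_A−C_P = 0.6921 mol/L; C_P/C_Q = 0.980.

0.980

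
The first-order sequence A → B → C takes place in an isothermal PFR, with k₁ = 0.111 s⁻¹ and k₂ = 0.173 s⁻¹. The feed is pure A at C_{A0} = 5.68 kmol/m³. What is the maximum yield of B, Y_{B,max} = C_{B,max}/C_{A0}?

0.290

At the optimum, C_{B,max}/C_{A0} = (k₁/k₂)^[k₂/(k₂−k₁)].
= (0.111/0.173)^(0.173/(0.173−0.111)) = (0.6416)^(2.790) = 0.2899.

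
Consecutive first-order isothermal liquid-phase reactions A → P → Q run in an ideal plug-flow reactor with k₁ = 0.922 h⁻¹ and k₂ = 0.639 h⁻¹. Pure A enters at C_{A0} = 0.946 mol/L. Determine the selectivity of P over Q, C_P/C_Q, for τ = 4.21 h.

0.186

For first-order series with pure A initially, C_P(τ) = k₁C_{A0}/(k₂−k₁)·(e^(−k₁τ) − e^(−k₂τ)).
e^(−k₁τ) = e^(−0.922×4.21) = e^(−3.882) = 0.02062; e^(−k₂τ) = e^(−2.690) = 0.06787.
C_P = 0.922×0.946/(0.639−0.922) × (0.02062−0.06787) = (-3.082)×(-0.04725) = 0.1456 mol/L.
C_A = C_{A0}e^(−k₁τ) = 0.01950 mol/L, so C_Q = C_{A0}−C_A−C_P = 0.7809 mol/L; C_P/C_Q = 0.186.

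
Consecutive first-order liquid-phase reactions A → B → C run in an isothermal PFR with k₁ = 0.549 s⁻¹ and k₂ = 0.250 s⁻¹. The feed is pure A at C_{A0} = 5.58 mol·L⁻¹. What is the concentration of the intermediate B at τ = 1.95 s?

2.78 mol·L⁻¹

Solving the coupled first-order balances gives C_B(τ) = [k₁/(k₂−k₁)]·C_{A0}·(e^(−k₁τ) − e^(−k₂τ)).
e^(−k₁τ) = e^(−0.549×1.95) = e^(−1.071) = 0.3428; e^(−k₂τ) = e^(−0.4875) = 0.6142.
C_B = 0.549×5.58/(0.250−0.549) × (0.3428−0.6142) = (-10.25)×(-0.2713) = 2.780 mol·L⁻¹.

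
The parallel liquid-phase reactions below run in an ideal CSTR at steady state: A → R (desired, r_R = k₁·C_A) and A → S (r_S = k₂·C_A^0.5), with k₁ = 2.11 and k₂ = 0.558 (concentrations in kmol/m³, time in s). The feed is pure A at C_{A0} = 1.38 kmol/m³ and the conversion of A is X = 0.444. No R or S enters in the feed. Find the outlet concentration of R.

Exit C_A = C_{A0}(1−X) = 1.38×0.556 = 0.7673 kmol/m³.
Rates in a CSTR are evaluated at the outlet concentration: r_R = 2.11×0.7673 = 1.619, r_S = 0.558×0.7673^0.5 = 0.4888.
Fraction of consumed A going to R: r_R/(r_R+r_S) = 0.7681.
C_R = 0.7681·C_{A0}·X = 0.7681×1.38×0.444 = 0.471 kmol/m³.

0.471 kmol/m³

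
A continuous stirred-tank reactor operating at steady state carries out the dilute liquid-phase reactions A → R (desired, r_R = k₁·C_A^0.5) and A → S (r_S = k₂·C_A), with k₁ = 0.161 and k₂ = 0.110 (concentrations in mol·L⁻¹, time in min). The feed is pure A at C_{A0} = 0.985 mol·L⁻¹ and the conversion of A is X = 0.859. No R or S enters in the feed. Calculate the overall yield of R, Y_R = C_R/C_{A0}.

0.685

Exit C_A = C_{A0}(1−X) = 0.985×0.141 = 0.1389 mol·L⁻¹.
Rates in a CSTR are evaluated at the outlet concentration: r_R = 0.161×0.1389^0.5 = 0.06000, r_S = 0.110×0.1389 = 0.01528.
Fraction of consumed A going to R: r_R/(r_R+r_S) = 0.7971.
C_R = 0.7971·C_{A0}·X = 0.7971×0.985×0.859 = 0.674 mol·L⁻¹; Y_R = C_R/C_{A0} = 0.685.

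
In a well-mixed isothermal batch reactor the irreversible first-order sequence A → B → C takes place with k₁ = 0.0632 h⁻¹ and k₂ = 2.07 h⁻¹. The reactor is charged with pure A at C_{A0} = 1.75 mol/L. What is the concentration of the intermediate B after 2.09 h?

Solving the coupled first-order balances gives C_B(t) = [k₁/(k₂−k₁)]·C_{A0}·(e^(−k₁t) − e^(−k₂t)).
e^(−k₁t) = e^(−0.0632×2.09) = e^(−0.1321) = 0.8763; e^(−k₂t) = e^(−4.326) = 0.01322.
C_B = 0.0632×1.75/(2.07−0.0632) × (0.8763−0.01322) = 0.05511×0.8630 = 0.04756 mol/L.

0.0476 mol/L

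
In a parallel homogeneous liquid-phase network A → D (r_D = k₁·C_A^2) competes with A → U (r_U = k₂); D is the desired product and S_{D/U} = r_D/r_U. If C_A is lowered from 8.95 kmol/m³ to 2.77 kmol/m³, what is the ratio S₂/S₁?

0.0958

S_{D/U} = (k₁/k₂)·C_A^2, so S₂/S₁ = (C_{A,2}/C_{A,1})^2.
= (2.77/8.95)^2 = (0.3095)^2 = 0.0958.
Selectivity toward D falls as C_A falls — high-concentration operation is favoured.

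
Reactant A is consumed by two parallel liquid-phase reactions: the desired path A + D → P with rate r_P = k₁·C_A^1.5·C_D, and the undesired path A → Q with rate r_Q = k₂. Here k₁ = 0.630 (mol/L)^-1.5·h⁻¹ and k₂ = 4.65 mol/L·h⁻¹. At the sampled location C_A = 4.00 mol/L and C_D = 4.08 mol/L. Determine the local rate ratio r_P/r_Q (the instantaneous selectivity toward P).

4.42

S_{P/Q} = r_P/r_Q = (k₁·C_A^1.5·C_D)/(k₂) = (k₁/k₂)·C_A^1.5·C_D.
= (0.630×4.000^1.5×4.080) / (4.65) = 20.56/4.650 = 4.42.
Since the desired path is higher order in A, keeping C_A high (PFR or concentrated feed) favours P.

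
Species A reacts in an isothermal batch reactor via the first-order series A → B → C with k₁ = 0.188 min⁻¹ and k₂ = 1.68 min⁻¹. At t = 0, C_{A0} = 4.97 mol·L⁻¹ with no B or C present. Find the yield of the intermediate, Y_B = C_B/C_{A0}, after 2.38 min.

0.0782

For first-order series with pure A initially, C_B(t) = k₁C_{A0}/(k₂−k₁)·(e^(−k₁t) − e^(−k₂t)).
e^(−k₁t) = e^(−0.188×2.38) = e^(−0.4474) = 0.6393; e^(−k₂t) = e^(−3.998) = 0.01834.
C_B = 0.188×4.97/(1.68−0.188) × (0.6393−0.01834) = 0.6262×0.6209 = 0.3888 mol·L⁻¹.
Y_B = C_B/C_{A0} = 0.3888/4.97 = 0.0782.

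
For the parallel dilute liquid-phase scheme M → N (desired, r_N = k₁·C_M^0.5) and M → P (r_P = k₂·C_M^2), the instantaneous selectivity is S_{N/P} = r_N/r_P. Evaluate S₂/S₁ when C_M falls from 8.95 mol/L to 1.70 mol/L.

12.1

S_{N/P} = (k₁/k₂)·C_M^-1.5, so S₂/S₁ = (C_{M,2}/C_{M,1})^-1.5.
= (1.70/8.95)^(-1.5) = (0.1899)^(-1.5) = 12.1.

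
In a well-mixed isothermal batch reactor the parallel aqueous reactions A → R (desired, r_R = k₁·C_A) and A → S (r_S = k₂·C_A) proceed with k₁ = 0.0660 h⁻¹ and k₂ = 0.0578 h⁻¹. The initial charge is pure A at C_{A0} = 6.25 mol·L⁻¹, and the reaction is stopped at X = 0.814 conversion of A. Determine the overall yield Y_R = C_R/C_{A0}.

0.434

C_A = C_{A0}(1−X) = 1.163 mol·L⁻¹.
Both paths are first order in A, so the instantaneous fraction to R is constant: dC_R/d(−C_A) = k₁/(k₁+k₂) = 0.5331.
C_R = 0.5331·(C_{A0}−C_A) = 0.5331×5.087 = 2.71 mol·L⁻¹.
Y_R = C_R/C_{A0} = 2.712/6.25 = 0.434.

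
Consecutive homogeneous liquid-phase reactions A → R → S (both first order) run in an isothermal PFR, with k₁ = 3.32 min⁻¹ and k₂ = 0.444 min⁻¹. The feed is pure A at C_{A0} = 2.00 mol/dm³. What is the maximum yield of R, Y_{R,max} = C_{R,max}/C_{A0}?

Evaluating C_R at τ_opt = ln(k₂/k₁)/(k₂−k₁) gives C_{R,max}/C_{A0} = (k₁/k₂)^[k₂/(k₂−k₁)].
= (3.32/0.444)^(0.444/(0.444−3.32)) = (7.477)^(-0.1544) = 0.7330.

0.733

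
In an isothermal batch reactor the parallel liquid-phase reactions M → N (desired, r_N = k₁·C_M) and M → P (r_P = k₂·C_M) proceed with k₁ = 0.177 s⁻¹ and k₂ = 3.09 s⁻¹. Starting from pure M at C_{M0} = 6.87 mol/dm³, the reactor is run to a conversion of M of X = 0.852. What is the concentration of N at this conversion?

C_M = C_{M0}(1−X) = 1.017 mol/dm³.
Both paths are first order in M, so the instantaneous fraction to N is constant: dC_N/d(−C_M) = k₁/(k₁+k₂) = 0.05418.
C_N = 0.05418·(C_{M0}−C_M) = 0.05418×5.853 = 0.317 mol/dm³.

0.317 mol/dm³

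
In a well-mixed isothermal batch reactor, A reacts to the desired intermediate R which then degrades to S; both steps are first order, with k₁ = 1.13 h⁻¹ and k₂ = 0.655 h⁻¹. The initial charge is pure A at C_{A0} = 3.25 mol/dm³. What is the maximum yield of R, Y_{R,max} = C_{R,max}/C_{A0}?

0.471

At the optimum, C_{R,max}/C_{A0} = (k₁/k₂)^[k₂/(k₂−k₁)].
= (1.13/0.655)^(0.655/(0.655−1.13)) = (1.725)^(-1.379) = 0.4714.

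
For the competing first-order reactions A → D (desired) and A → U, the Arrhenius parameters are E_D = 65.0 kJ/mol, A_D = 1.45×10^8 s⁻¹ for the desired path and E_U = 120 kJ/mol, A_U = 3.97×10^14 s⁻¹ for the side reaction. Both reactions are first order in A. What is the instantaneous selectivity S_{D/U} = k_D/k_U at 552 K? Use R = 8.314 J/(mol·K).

0.0585

With equal orders, S_{D/U} = k_D/k_U = (A_D/A_U)·exp[(E_U−E_D)/(RT)].
(E_U−E_D)/(RT) = (120−65.0)×10³/(8.314×552) = 55000/4589 = 11.98.
k_D/k_U = (1.45×10^8/3.97×10^14)·exp(11.98) = 3.652×10^-7 × 1.602×10^5 = 0.0585.
Since E_D < E_U, lowering the temperature improves selectivity toward D.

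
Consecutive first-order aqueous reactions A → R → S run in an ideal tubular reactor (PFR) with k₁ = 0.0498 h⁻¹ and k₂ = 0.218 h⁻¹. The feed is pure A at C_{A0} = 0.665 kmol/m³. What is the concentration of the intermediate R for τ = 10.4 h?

Solving the coupled first-order balances gives C_R(τ) = [k₁/(k₂−k₁)]·C_{A0}·(e^(−k₁τ) − e^(−k₂τ)).
e^(−k₁τ) = e^(−0.0498×10.4) = e^(−0.5179) = 0.5958; e^(−k₂τ) = e^(−2.267) = 0.1036.
C_R = 0.0498×0.665/(0.218−0.0498) × (0.5958−0.1036) = 0.1969×0.4922 = 0.09690 kmol/m³.

0.0969 kmol/m³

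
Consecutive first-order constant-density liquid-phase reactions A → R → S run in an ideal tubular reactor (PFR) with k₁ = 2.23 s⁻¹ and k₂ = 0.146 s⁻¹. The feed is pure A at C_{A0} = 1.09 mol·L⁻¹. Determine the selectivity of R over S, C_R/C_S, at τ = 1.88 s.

For first-order series with pure A initially, C_R(τ) = k₁C_{A0}/(k₂−k₁)·(e^(−k₁τ) − e^(−k₂τ)).
e^(−k₁τ) = e^(−2.23×1.88) = e^(−4.192) = 0.01511; e^(−k₂τ) = e^(−0.2745) = 0.7600.
C_R = 2.23×1.09/(0.146−2.23) × (0.01511−0.7600) = (-1.166)×(-0.7449) = 0.8688 mol·L⁻¹.
C_A = C_{A0}e^(−k₁τ) = 0.01647 mol·L⁻¹, so C_S = C_{A0}−C_A−C_R = 0.2048 mol·L⁻¹; C_R/C_S = 4.24.

4.24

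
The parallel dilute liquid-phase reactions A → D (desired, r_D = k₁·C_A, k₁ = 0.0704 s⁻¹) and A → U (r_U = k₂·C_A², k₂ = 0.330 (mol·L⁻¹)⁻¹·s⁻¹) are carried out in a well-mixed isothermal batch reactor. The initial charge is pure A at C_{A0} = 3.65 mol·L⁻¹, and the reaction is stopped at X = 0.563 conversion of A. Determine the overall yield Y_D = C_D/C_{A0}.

C_A = C_{A0}(1−X) = 1.595 mol·L⁻¹.
Along a PFR/batch, dC_D/dC_A = −r_D/(r_D+r_U) = −k₁/(k₁+k₂·C_A).
Integrating from C_{A0} to C_A: C_D = (0.0704/0.330)·ln[(0.0704+0.330·3.65)/(0.0704+0.330·1.60)] = 0.2133·ln(1.275/0.5968) = 0.1619 mol·L⁻¹.
Y_D = C_D/C_{A0} = 0.1619/3.65 = 0.0444.

0.0444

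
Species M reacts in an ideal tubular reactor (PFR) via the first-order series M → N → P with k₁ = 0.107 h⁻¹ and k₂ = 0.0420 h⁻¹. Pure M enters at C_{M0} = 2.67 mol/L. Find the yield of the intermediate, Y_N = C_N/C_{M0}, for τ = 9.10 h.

0.502

The intermediate concentration in a first-order A→B→C sequence is C_N = k₁C_{M0}(e^(−k₁τ) − e^(−k₂τ))/(k₂−k₁).
e^(−k₁τ) = e^(−0.107×9.10) = e^(−0.9737) = 0.3777; e^(−k₂τ) = e^(−0.3822) = 0.6824.
C_N = 0.107×2.67/(0.0420−0.107) × (0.3777−0.6824) = (-4.395)×(-0.3047) = 1.339 mol/L.
Y_N = C_N/C_{M0} = 1.339/2.67 = 0.502.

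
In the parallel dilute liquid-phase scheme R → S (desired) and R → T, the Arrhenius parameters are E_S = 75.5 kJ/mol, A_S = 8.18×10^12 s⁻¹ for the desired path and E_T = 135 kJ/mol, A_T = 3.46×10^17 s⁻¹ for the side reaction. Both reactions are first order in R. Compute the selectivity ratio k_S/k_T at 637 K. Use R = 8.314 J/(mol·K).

1.79

Since both paths have the same order in R, the concentration cancels and S_{S/T} = k_S/k_T = (A_S/A_T)·exp[(E_T−E_S)/(RT)].
(E_T−E_S)/(RT) = (135−75.5)×10³/(8.314×637) = 59500/5296 = 11.23.
k_S/k_T = (8.18×10^12/3.46×10^17)·exp(11.23) = 2.364×10^-5 × 75724 = 1.79.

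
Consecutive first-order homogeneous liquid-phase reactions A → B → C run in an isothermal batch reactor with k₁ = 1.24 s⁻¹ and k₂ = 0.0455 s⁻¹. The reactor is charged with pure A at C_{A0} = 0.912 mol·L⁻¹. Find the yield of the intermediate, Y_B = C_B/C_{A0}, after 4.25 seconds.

0.850

The intermediate concentration in a first-order A→B→C sequence is C_B = k₁C_{A0}(e^(−k₁t) − e^(−k₂t))/(k₂−k₁).
e^(−k₁t) = e^(−1.24×4.25) = e^(−5.270) = 0.005144; e^(−k₂t) = e^(−0.1934) = 0.8242.
C_B = 1.24×0.912/(0.0455−1.24) × (0.005144−0.8242) = (-0.9467)×(-0.8190) = 0.7754 mol·L⁻¹.
Y_B = C_B/C_{A0} = 0.7754/0.912 = 0.850.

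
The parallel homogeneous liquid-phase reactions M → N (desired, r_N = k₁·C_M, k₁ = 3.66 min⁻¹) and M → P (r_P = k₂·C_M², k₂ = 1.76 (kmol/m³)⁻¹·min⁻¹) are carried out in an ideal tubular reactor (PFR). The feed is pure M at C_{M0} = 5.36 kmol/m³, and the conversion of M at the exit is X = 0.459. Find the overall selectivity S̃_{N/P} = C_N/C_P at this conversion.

0.514

C_M = C_{M0}(1−X) = 2.900 kmol/m³.
Along a PFR/batch, dC_N/dC_M = −r_N/(r_N+r_P) = −k₁/(k₁+k₂·C_M).
Integrating from C_{M0} to C_M: C_N = (3.66/1.76)·ln[(3.66+1.76·5.36)/(3.66+1.76·2.90)] = 2.080·ln(13.09/8.764) = 0.8350 kmol/m³.
C_P = (C_{M0}−C_M)−C_N = 1.625 kmol/m³; S̃_{N/P} = 0.8350/1.625 = 0.514.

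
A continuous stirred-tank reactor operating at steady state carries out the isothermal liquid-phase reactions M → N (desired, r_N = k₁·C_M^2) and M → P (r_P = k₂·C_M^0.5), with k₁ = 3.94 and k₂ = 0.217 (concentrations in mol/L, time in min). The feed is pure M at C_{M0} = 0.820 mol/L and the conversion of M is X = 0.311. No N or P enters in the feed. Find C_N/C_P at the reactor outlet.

7.71

Exit C_M = C_{M0}(1−X) = 0.820×0.689 = 0.5650 mol/L.
In a CSTR the entire volume is at exit conditions, so r_N = 3.94×0.5650^2 = 1.258 and r_P = 0.217×0.5650^0.5 = 0.1631.
Overall selectivity = C_N/C_P = r_Nτ/(r_Pτ) = r_N/r_P = 7.71.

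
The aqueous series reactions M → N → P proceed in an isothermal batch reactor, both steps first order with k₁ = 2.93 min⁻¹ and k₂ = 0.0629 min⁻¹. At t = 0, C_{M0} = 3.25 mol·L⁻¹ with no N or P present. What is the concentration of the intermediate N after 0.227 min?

1.57 mol·L⁻¹

The intermediate concentration in a first-order A→B→C sequence is C_N = k₁C_{M0}(e^(−k₁t) − e^(−k₂t))/(k₂−k₁).
e^(−k₁t) = e^(−2.93×0.227) = e^(−0.6651) = 0.5142; e^(−k₂t) = e^(−0.01428) = 0.9858.
C_N = 2.93×3.25/(0.0629−2.93) × (0.5142−0.9858) = (-3.321)×(-0.4716) = 1.566 mol·L⁻¹.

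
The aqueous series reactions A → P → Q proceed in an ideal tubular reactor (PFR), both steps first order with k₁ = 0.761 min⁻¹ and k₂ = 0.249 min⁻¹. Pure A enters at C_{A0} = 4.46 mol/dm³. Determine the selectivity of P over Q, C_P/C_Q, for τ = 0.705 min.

Solving the coupled first-order balances gives C_P(τ) = [k₁/(k₂−k₁)]·C_{A0}·(e^(−k₁τ) − e^(−k₂τ)).
e^(−k₁τ) = e^(−0.761×0.705) = e^(−0.5365) = 0.5848; e^(−k₂τ) = e^(−0.1755) = 0.8390.
C_P = 0.761×4.46/(0.249−0.761) × (0.5848−0.8390) = (-6.629)×(-0.2542) = 1.685 mol/dm³.
C_A = C_{A0}e^(−k₁τ) = 2.608 mol/dm³, so C_Q = C_{A0}−C_A−C_P = 0.1667 mol/dm³; C_P/C_Q = 10.1.

10.1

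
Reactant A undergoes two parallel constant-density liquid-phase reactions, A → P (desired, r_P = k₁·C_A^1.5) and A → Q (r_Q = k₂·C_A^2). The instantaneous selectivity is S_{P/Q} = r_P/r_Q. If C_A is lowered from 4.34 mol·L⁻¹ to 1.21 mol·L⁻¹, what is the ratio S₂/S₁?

1.89

S_{P/Q} = (k₁/k₂)·C_A^-0.5, so S₂/S₁ = (C_{A,2}/C_{A,1})^-0.5.
= (1.21/4.34)^(-0.5) = (0.2788)^(-0.5) = 1.89.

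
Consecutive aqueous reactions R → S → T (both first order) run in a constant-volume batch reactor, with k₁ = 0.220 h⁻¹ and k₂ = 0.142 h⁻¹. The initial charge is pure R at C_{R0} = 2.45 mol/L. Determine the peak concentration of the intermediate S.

1.10 mol/L

For a first-order series the maximum intermediate yield is C_{S,max}/C_{R0} = (k₁/k₂)^[k₂/(k₂−k₁)].
= (0.220/0.142)^(0.142/(0.142−0.220)) = (1.549)^(-1.821) = 0.4507.
C_{S,max} = 0.4507×2.45 = 1.10 mol/L.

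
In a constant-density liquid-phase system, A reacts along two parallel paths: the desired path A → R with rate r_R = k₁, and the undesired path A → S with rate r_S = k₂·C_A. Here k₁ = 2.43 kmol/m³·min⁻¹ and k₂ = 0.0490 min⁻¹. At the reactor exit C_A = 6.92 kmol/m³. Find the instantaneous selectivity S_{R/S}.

7.17

S_{R/S} = r_R/r_S = (k₁)/(k₂·C_A) = (k₁/k₂)·C_A⁻¹.
= (2.43) / (0.0490×6.920) = 2.430/0.3391 = 7.17.
The undesired path is higher order in A, so low C_A (CSTR or dilute feed) favours R.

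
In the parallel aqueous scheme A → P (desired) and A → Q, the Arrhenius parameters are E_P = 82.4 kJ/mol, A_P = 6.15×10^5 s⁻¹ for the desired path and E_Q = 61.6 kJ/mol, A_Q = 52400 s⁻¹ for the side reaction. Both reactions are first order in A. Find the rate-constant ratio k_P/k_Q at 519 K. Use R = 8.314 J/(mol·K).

With equal orders, S_{P/Q} = k_P/k_Q = (A_P/A_Q)·exp[(E_Q−E_P)/(RT)].
(E_Q−E_P)/(RT) = (61.6−82.4)×10³/(8.314×519) = -20800/4315 = -4.820.
k_P/k_Q = (6.15×10^5/52400)·exp(-4.820) = 11.74 × 0.008063 = 0.0946.

0.0946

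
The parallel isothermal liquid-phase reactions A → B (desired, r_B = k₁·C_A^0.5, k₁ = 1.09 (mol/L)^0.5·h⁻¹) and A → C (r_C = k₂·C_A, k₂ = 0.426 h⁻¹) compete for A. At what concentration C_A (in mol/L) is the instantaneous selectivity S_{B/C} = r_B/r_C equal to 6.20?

0.170 mol/L

S_{B/C} = (k₁/k₂)·C_A^-0.5 ⇒ C_A = (S·k₂/k₁)^(-2).
= (6.20×0.426/1.09)^(-2) = (2.423)^(-2) = 0.170 mol/L.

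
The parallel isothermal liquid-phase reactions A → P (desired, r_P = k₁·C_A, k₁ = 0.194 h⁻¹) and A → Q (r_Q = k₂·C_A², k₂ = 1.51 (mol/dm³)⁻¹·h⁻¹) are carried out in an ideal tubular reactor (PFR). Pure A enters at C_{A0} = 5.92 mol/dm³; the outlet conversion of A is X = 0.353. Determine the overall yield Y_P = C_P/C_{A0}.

C_A = C_{A0}(1−X) = 3.830 mol/dm³.
Along a PFR/batch, dC_P/dC_A = −r_P/(r_P+r_Q) = −k₁/(k₁+k₂·C_A).
Integrating from C_{A0} to C_A: C_P = (0.194/1.51)·ln[(0.194+1.51·5.92)/(0.194+1.51·3.83)] = 0.1285·ln(9.133/5.978) = 0.05446 mol/dm³.
Y_P = C_P/C_{A0} = 0.05446/5.92 = 0.00920.

0.00920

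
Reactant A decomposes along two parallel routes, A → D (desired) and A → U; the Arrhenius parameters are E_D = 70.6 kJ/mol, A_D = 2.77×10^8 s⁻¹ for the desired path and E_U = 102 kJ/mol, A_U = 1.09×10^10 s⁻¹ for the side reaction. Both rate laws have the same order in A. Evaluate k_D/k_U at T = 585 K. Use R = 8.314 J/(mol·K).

16.2

With equal orders, S_{D/U} = k_D/k_U = (A_D/A_U)·exp[(E_U−E_D)/(RT)].
(E_U−E_D)/(RT) = (102−70.6)×10³/(8.314×585) = 31400/4864 = 6.456.
k_D/k_U = (2.77×10^8/1.09×10^10)·exp(6.456) = 0.02541 × 636.5 = 16.2.
Since E_D < E_U, lowering the temperature improves selectivity toward D.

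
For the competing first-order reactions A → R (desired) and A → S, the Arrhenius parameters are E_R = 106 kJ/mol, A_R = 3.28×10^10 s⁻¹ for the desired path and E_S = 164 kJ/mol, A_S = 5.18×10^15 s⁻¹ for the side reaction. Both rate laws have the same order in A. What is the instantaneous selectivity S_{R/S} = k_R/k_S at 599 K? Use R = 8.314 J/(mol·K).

Since both paths have the same order in A, the concentration cancels and S_{R/S} = k_R/k_S = (A_R/A_S)·exp[(E_S−E_R)/(RT)].
(E_S−E_R)/(RT) = (164−106)×10³/(8.314×599) = 58000/4980 = 11.65.
k_R/k_S = (3.28×10^10/5.18×10^15)·exp(11.65) = 6.332×10^-6 × 1.143×10^5 = 0.724.
Since E_R < E_S, lowering the temperature improves selectivity toward R.

0.724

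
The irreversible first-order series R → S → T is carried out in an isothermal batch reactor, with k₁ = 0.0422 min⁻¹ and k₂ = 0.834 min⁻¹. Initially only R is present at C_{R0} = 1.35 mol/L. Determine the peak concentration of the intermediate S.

At the optimum, C_{S,max}/C_{R0} = (k₁/k₂)^[k₂/(k₂−k₁)].
= (0.0422/0.834)^(0.834/(0.834−0.0422)) = (0.05060)^(1.053) = 0.04316.
C_{S,max} = 0.04316×1.35 = 0.0583 mol/L.

0.0583 mol/L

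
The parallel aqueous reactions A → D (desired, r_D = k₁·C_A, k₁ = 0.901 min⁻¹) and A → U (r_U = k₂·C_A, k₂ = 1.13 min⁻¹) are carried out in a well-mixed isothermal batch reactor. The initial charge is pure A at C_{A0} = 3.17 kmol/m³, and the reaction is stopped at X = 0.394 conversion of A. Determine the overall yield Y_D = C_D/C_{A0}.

C_A = C_{A0}(1−X) = 1.921 kmol/m³.
Both paths are first order in A, so the instantaneous fraction to D is constant: dC_D/d(−C_A) = k₁/(k₁+k₂) = 0.4436.
C_D = 0.4436·(C_{A0}−C_A) = 0.4436×1.249 = 0.554 kmol/m³.
Y_D = C_D/C_{A0} = 0.5541/3.17 = 0.175.

0.175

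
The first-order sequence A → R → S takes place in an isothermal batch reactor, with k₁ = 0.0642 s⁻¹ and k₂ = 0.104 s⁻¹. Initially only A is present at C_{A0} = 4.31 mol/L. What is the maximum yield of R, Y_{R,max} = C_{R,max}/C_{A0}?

At the optimum, C_{R,max}/C_{A0} = (k₁/k₂)^[k₂/(k₂−k₁)].
= (0.0642/0.104)^(0.104/(0.104−0.0642)) = (0.6173)^(2.613) = 0.2835.

0.284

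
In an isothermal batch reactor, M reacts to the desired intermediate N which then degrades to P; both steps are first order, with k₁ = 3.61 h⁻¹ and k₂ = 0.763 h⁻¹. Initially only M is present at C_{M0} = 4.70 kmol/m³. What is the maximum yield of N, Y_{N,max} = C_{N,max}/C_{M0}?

For a first-order series the maximum intermediate yield is C_{N,max}/C_{M0} = (k₁/k₂)^[k₂/(k₂−k₁)].
= (3.61/0.763)^(0.763/(0.763−3.61)) = (4.731)^(-0.2680) = 0.6593.

0.659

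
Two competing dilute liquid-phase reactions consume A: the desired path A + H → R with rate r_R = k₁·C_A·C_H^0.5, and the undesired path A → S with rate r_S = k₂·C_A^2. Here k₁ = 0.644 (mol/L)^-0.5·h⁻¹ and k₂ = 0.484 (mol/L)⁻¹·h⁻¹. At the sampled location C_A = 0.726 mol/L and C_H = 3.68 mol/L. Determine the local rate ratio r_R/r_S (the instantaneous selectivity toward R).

3.52

S_{R/S} = r_R/r_S = (k₁·C_A·C_H^0.5)/(k₂·C_A^2) = (k₁/k₂)·C_A⁻¹·C_H^0.5.
= (0.644×0.7260×3.680^0.5) / (0.484×0.7260^2) = 0.8969/0.2551 = 3.52.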